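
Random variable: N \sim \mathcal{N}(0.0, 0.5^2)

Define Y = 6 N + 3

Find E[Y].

For Y = 6N + 3:
E[Y] = 6 * E[N] + 3
E[N] = 0.0 = 0
E[Y] = 6 * 0 + 3 = 3

3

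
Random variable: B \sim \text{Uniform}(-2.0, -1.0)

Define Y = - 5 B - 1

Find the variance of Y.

For Y = aB + b: Var(Y) = a² * Var(B)
Var(B) = (-1 + 2)^2/12 = 0.083333333
Var(Y) = (-5)² * 0.083333333 = 25 * 0.083333333 = 2.0833333

2.0833333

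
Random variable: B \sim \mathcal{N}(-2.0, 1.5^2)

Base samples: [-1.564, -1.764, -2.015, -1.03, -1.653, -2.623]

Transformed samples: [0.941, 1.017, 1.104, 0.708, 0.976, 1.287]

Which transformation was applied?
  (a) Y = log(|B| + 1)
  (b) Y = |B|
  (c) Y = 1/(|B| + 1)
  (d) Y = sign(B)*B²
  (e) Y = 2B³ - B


Checking option (a) Y = log(|B| + 1):
  B = -1.564 -> Y = 0.941 ✓
  B = -1.764 -> Y = 1.017 ✓
  B = -2.015 -> Y = 1.104 ✓
All samples match this transformation.

(a) log(|B| + 1)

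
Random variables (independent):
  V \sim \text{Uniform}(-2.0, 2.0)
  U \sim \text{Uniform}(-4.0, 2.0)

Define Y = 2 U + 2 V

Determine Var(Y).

For independent RVs: Var(aX + bY) = a²Var(X) + b²Var(Y)
Var(V) = 1.3333333
Var(U) = 3
Var(Y) = 2²*1.3333333 + 2²*3
= 4*1.3333333 + 4*3 = 17.333333

17.333333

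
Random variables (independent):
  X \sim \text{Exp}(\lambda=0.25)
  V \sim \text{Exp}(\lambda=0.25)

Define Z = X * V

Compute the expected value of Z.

For independent RVs: E[XY] = E[X]*E[Y]
E[X] = 4
E[V] = 4
E[Z] = 4 * 4 = 16

16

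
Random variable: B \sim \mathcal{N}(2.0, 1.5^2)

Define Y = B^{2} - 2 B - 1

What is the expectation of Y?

E[Y] = 1*E[B²] - 2*E[B] - 1
E[B] = 2
E[B²] = Var(B) + (E[B])² = 2.25 + 4 = 6.25
E[Y] = 1*6.25 - 2*2 - 1 = 1.25

1.25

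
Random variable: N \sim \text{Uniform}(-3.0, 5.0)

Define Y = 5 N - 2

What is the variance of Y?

For Y = aN + b: Var(Y) = a² * Var(N)
Var(N) = (5 + 3)^2/12 = 5.3333333
Var(Y) = 5² * 5.3333333 = 25 * 5.3333333 = 133.33333

133.33333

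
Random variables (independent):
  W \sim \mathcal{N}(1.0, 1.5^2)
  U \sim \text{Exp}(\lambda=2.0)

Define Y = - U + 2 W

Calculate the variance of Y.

For independent RVs: Var(aX + bY) = a²Var(X) + b²Var(Y)
Var(W) = 2.25
Var(U) = 0.25
Var(Y) = 2²*2.25 + (-1)²*0.25
= 4*2.25 + 1*0.25 = 9.25

9.25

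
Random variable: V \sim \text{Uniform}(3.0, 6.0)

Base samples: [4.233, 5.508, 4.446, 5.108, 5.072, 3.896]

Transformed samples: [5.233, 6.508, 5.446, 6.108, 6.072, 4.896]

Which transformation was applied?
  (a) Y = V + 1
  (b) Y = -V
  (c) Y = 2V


Checking option (a) Y = V + 1:
  V = 4.233 -> Y = 5.233 ✓
  V = 5.508 -> Y = 6.508 ✓
  V = 4.446 -> Y = 5.446 ✓
All samples match this transformation.

(a) V + 1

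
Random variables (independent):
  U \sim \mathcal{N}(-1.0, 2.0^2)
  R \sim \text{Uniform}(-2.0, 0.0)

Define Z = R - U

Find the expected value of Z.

E[Z] = -1*E[U] + 1*E[R]
E[U] = -1
E[R] = -1
E[Z] = -1*(-1) + 1*(-1) = 0

0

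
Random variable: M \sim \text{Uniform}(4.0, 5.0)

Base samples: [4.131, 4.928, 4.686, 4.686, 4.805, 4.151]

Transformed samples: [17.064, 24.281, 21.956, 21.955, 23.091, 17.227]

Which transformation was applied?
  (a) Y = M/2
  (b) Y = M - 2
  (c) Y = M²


Checking option (c) Y = M²:
  M = 4.131 -> Y = 17.064 ✓
  M = 4.928 -> Y = 24.281 ✓
  M = 4.686 -> Y = 21.956 ✓
All samples match this transformation.

(c) M²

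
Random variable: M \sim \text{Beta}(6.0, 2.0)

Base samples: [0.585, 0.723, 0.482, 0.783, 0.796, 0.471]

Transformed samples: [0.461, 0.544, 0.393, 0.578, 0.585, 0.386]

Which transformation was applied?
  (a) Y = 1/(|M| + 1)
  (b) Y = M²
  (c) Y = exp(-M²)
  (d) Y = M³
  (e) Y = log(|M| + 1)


Checking option (e) Y = log(|M| + 1):
  M = 0.585 -> Y = 0.461 ✓
  M = 0.723 -> Y = 0.544 ✓
  M = 0.482 -> Y = 0.393 ✓
All samples match this transformation.

(e) log(|M| + 1)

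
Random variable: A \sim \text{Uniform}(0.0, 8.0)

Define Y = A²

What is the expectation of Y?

E[A²] = Var(A) + (E[A])² = 5.3333333 + 16 = 21.333333

21.333333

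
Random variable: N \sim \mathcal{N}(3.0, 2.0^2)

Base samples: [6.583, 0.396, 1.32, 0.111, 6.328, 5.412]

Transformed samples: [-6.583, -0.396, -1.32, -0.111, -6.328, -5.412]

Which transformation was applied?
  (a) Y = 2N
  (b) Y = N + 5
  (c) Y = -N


Checking option (c) Y = -N:
  N = 6.583 -> Y = -6.583 ✓
  N = 0.396 -> Y = -0.396 ✓
  N = 1.32 -> Y = -1.32 ✓
All samples match this transformation.

(c) -N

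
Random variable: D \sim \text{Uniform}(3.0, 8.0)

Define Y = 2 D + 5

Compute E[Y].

For Y = 2D + 5:
E[Y] = 2 * E[D] + 5
E[D] = (3 + 8)/2 = 5.5
E[Y] = 2 * 5.5 + 5 = 16

16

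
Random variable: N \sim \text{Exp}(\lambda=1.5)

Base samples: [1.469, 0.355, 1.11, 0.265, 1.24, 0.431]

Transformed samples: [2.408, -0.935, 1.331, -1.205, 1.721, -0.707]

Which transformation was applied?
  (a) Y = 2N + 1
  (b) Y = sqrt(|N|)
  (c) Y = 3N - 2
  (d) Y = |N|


Checking option (c) Y = 3N - 2:
  N = 1.469 -> Y = 2.408 ✓
  N = 0.355 -> Y = -0.935 ✓
  N = 1.11 -> Y = 1.331 ✓
All samples match this transformation.

(c) 3N - 2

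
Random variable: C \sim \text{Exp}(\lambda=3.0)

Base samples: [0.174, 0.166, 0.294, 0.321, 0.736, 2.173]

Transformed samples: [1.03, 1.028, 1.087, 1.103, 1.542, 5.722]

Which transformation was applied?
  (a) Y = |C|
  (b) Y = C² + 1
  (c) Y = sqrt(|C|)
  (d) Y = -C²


Checking option (b) Y = C² + 1:
  C = 0.174 -> Y = 1.03 ✓
  C = 0.166 -> Y = 1.028 ✓
  C = 0.294 -> Y = 1.087 ✓
All samples match this transformation.

(b) C² + 1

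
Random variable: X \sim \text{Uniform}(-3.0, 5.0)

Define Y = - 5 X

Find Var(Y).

For Y = aX + b: Var(Y) = a² * Var(X)
Var(X) = (5 + 3)^2/12 = 5.3333333
Var(Y) = (-5)² * 5.3333333 = 25 * 5.3333333 = 133.33333

133.33333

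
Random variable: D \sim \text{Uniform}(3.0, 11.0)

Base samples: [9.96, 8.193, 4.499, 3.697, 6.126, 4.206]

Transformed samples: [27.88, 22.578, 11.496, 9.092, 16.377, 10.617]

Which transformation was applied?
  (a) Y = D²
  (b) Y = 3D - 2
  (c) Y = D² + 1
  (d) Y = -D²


Checking option (b) Y = 3D - 2:
  D = 9.96 -> Y = 27.88 ✓
  D = 8.193 -> Y = 22.578 ✓
  D = 4.499 -> Y = 11.496 ✓
All samples match this transformation.

(b) 3D - 2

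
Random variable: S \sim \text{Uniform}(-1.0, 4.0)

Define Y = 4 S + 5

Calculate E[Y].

For Y = 4S + 5:
E[Y] = 4 * E[S] + 5
E[S] = (-1 + 4)/2 = 1.5
E[Y] = 4 * 1.5 + 5 = 11

11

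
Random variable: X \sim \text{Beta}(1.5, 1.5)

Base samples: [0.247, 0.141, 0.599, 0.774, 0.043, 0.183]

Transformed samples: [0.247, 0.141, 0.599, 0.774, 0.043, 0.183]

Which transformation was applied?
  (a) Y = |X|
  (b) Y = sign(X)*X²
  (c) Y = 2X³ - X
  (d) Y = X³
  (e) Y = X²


Checking option (a) Y = |X|:
  X = 0.247 -> Y = 0.247 ✓
  X = 0.141 -> Y = 0.141 ✓
  X = 0.599 -> Y = 0.599 ✓
All samples match this transformation.

(a) |X|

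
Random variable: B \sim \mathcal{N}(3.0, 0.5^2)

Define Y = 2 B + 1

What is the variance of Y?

For Y = aB + b: Var(Y) = a² * Var(B)
Var(B) = 0.5^2 = 0.25
Var(Y) = 2² * 0.25 = 4 * 0.25 = 1

1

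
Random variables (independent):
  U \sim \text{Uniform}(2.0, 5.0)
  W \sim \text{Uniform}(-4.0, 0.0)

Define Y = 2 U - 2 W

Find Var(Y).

For independent RVs: Var(aX + bY) = a²Var(X) + b²Var(Y)
Var(U) = 0.75
Var(W) = 1.3333333
Var(Y) = 2²*0.75 + (-2)²*1.3333333
= 4*0.75 + 4*1.3333333 = 8.3333333

8.3333333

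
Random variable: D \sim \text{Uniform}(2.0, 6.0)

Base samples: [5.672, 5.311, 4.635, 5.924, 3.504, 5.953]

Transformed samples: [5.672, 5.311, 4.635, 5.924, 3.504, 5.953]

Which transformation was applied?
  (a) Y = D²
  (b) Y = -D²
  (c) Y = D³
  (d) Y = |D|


Checking option (d) Y = |D|:
  D = 5.672 -> Y = 5.672 ✓
  D = 5.311 -> Y = 5.311 ✓
  D = 4.635 -> Y = 4.635 ✓
All samples match this transformation.

(d) |D|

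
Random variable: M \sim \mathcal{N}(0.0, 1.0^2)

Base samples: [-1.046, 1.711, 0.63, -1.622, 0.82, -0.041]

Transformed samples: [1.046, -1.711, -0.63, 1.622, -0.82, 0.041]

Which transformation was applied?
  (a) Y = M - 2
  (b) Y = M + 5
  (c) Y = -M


Checking option (c) Y = -M:
  M = -1.046 -> Y = 1.046 ✓
  M = 1.711 -> Y = -1.711 ✓
  M = 0.63 -> Y = -0.63 ✓
All samples match this transformation.

(c) -M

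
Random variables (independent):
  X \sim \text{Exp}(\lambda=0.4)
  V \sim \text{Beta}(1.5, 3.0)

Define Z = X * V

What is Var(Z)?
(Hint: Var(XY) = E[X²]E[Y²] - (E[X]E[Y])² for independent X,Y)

Var(XY) = E[X²]E[Y²] - (E[X]E[Y])²
E[X] = 2.5, Var(X) = 6.25
E[V] = 0.33333333, Var(V) = 0.04040404
E[X²] = 6.25 + 2.5² = 12.5
E[V²] = 0.04040404 + 0.33333333² = 0.15151515
Var(Z) = 12.5*0.15151515 - (2.5*0.33333333)²
= 1.8939394 - 0.69444444 = 1.1994949

1.1994949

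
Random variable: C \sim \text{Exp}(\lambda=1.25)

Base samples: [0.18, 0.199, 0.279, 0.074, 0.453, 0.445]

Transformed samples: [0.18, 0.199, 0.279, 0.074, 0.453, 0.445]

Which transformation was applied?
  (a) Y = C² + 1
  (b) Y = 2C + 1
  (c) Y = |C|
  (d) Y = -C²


Checking option (c) Y = |C|:
  C = 0.18 -> Y = 0.18 ✓
  C = 0.199 -> Y = 0.199 ✓
  C = 0.279 -> Y = 0.279 ✓
All samples match this transformation.

(c) |C|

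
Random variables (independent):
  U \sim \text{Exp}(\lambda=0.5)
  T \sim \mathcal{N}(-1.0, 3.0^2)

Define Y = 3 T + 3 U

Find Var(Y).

For independent RVs: Var(aX + bY) = a²Var(X) + b²Var(Y)
Var(U) = 4
Var(T) = 9
Var(Y) = 3²*4 + 3²*9
= 9*4 + 9*9 = 117

117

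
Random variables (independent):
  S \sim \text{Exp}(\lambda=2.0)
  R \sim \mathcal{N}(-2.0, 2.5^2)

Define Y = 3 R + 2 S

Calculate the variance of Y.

For independent RVs: Var(aX + bY) = a²Var(X) + b²Var(Y)
Var(S) = 0.25
Var(R) = 6.25
Var(Y) = 2²*0.25 + 3²*6.25
= 4*0.25 + 9*6.25 = 57.25

57.25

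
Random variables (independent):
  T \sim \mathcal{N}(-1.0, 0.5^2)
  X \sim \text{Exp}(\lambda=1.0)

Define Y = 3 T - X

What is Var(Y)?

For independent RVs: Var(aX + bY) = a²Var(X) + b²Var(Y)
Var(T) = 0.25
Var(X) = 1
Var(Y) = 3²*0.25 + (-1)²*1
= 9*0.25 + 1*1 = 3.25

3.25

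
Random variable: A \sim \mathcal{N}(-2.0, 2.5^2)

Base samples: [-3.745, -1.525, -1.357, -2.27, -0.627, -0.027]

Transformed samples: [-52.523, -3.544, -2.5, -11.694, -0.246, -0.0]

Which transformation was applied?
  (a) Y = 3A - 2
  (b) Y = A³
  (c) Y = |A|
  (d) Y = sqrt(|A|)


Checking option (b) Y = A³:
  A = -3.745 -> Y = -52.523 ✓
  A = -1.525 -> Y = -3.544 ✓
  A = -1.357 -> Y = -2.5 ✓
All samples match this transformation.

(b) A³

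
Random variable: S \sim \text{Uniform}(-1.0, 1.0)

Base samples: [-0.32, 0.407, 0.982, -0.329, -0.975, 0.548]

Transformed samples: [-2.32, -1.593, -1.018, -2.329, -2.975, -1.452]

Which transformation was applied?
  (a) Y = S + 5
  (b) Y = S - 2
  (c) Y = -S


Checking option (b) Y = S - 2:
  S = -0.32 -> Y = -2.32 ✓
  S = 0.407 -> Y = -1.593 ✓
  S = 0.982 -> Y = -1.018 ✓
All samples match this transformation.

(b) S - 2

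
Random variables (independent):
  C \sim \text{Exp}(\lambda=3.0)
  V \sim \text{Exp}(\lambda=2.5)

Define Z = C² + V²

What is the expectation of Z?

E[Z] = E[C²] + E[V²]
E[C²] = Var(C) + E[C]² = 0.11111111 + 0.11111111 = 0.22222222
E[V²] = Var(V) + E[V]² = 0.16 + 0.16 = 0.32
E[Z] = 0.22222222 + 0.32 = 0.54222222

0.54222222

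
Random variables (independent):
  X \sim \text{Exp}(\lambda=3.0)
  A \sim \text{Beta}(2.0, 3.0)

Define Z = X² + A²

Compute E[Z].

E[Z] = E[X²] + E[A²]
E[X²] = Var(X) + E[X]² = 0.11111111 + 0.11111111 = 0.22222222
E[A²] = Var(A) + E[A]² = 0.04 + 0.16 = 0.2
E[Z] = 0.22222222 + 0.2 = 0.42222222

0.42222222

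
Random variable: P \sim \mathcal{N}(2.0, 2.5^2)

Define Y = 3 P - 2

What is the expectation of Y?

For Y = 3P - 2:
E[Y] = 3 * E[P] - 2
E[P] = 2.0 = 2
E[Y] = 3 * 2 - 2 = 4

4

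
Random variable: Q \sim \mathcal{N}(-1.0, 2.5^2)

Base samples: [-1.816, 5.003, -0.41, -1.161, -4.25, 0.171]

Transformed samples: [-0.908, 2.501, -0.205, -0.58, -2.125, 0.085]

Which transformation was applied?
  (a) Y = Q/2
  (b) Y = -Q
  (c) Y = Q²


Checking option (a) Y = Q/2:
  Q = -1.816 -> Y = -0.908 ✓
  Q = 5.003 -> Y = 2.501 ✓
  Q = -0.41 -> Y = -0.205 ✓
All samples match this transformation.

(a) Q/2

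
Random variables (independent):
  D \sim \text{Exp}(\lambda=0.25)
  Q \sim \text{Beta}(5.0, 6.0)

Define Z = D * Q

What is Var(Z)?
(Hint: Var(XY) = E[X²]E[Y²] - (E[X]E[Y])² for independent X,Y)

Var(XY) = E[X²]E[Y²] - (E[X]E[Y])²
E[D] = 4, Var(D) = 16
E[Q] = 0.45454545, Var(Q) = 0.020661157
E[D²] = 16 + 4² = 32
E[Q²] = 0.020661157 + 0.45454545² = 0.22727273
Var(Z) = 32*0.22727273 - (4*0.45454545)²
= 7.2727273 - 3.3057851 = 3.9669421

3.9669421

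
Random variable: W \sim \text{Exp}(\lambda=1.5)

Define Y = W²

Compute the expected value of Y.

E[W²] = Var(W) + (E[W])² = 0.44444444 + 0.44444444 = 0.88888889

0.88888889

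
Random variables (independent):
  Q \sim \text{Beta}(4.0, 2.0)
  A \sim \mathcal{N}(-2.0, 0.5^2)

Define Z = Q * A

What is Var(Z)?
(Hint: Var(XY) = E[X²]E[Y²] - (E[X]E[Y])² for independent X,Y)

Var(XY) = E[X²]E[Y²] - (E[X]E[Y])²
E[Q] = 0.66666667, Var(Q) = 0.031746032
E[A] = -2, Var(A) = 0.25
E[Q²] = 0.031746032 + 0.66666667² = 0.47619048
E[A²] = 0.25 + (-2)² = 4.25
Var(Z) = 0.47619048*4.25 - (0.66666667*(-2))²
= 2.0238095 - 1.7777778 = 0.24603175

0.24603175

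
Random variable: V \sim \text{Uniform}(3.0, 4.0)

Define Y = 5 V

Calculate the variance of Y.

For Y = aV + b: Var(Y) = a² * Var(V)
Var(V) = (4 - 3)^2/12 = 0.083333333
Var(Y) = 5² * 0.083333333 = 25 * 0.083333333 = 2.0833333

2.0833333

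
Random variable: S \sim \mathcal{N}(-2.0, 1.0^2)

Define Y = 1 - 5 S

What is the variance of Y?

For Y = aS + b: Var(Y) = a² * Var(S)
Var(S) = 1.0^2 = 1
Var(Y) = (-5)² * 1 = 25 * 1 = 25

25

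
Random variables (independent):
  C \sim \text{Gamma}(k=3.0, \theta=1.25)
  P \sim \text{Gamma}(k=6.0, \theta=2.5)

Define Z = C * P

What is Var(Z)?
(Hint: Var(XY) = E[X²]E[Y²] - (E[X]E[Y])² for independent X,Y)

Var(XY) = E[X²]E[Y²] - (E[X]E[Y])²
E[C] = 3.75, Var(C) = 4.6875
E[P] = 15, Var(P) = 37.5
E[C²] = 4.6875 + 3.75² = 18.75
E[P²] = 37.5 + 15² = 262.5
Var(Z) = 18.75*262.5 - (3.75*15)²
= 4921.875 - 3164.0625 = 1757.8125

1757.8125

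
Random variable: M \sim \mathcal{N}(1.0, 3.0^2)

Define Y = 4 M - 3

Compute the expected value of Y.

For Y = 4M - 3:
E[Y] = 4 * E[M] - 3
E[M] = 1.0 = 1
E[Y] = 4 * 1 - 3 = 1

1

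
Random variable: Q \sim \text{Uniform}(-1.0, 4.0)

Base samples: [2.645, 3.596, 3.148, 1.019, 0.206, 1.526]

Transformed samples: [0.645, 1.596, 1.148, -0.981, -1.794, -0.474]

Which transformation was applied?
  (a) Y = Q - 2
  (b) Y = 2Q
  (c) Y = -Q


Checking option (a) Y = Q - 2:
  Q = 2.645 -> Y = 0.645 ✓
  Q = 3.596 -> Y = 1.596 ✓
  Q = 3.148 -> Y = 1.148 ✓
All samples match this transformation.

(a) Q - 2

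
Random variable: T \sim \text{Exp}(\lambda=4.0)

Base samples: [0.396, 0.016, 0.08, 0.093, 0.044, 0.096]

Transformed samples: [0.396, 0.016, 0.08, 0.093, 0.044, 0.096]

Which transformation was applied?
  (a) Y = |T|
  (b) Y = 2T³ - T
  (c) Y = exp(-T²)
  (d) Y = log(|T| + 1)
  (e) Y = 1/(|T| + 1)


Checking option (a) Y = |T|:
  T = 0.396 -> Y = 0.396 ✓
  T = 0.016 -> Y = 0.016 ✓
  T = 0.08 -> Y = 0.08 ✓
All samples match this transformation.

(a) |T|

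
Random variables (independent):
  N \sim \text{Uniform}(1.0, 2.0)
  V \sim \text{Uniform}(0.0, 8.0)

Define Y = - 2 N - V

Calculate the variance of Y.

For independent RVs: Var(aX + bY) = a²Var(X) + b²Var(Y)
Var(N) = 0.083333333
Var(V) = 5.3333333
Var(Y) = (-2)²*0.083333333 + (-1)²*5.3333333
= 4*0.083333333 + 1*5.3333333 = 5.6666667

5.6666667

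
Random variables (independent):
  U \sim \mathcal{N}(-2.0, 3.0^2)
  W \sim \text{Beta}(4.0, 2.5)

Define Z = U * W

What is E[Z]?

For independent RVs: E[XY] = E[X]*E[Y]
E[U] = -2
E[W] = 0.61538462
E[Z] = -2 * 0.61538462 = -1.2307692

-1.2307692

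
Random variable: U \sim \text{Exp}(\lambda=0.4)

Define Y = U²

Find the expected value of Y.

Using E[X²] = Var(X) + (E[X])²:
E[U] = 2.5
Var(U) = 1/0.4^2 = 6.25
E[U²] = 6.25 + 2.5² = 6.25 + 6.25 = 12.5

12.5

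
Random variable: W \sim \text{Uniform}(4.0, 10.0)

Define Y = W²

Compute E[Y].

Using E[X²] = Var(X) + (E[X])²:
E[W] = 7
Var(W) = (10 - 4)^2/12 = 3
E[W²] = 3 + 7² = 3 + 49 = 52

52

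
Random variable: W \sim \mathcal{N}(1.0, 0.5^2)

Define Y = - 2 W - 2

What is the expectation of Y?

For Y = -2W - 2:
E[Y] = -2 * E[W] - 2
E[W] = 1.0 = 1
E[Y] = -2 * 1 - 2 = -4

-4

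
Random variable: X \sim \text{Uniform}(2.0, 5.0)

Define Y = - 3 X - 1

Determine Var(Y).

For Y = aX + b: Var(Y) = a² * Var(X)
Var(X) = (5 - 2)^2/12 = 0.75
Var(Y) = (-3)² * 0.75 = 9 * 0.75 = 6.75

6.75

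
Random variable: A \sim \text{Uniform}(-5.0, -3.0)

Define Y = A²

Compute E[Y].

E[A²] = Var(A) + (E[A])² = 0.33333333 + 16 = 16.333333

16.333333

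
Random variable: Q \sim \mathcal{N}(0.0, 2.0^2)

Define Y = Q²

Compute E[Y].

Using E[X²] = Var(X) + (E[X])²:
E[Q] = 0
Var(Q) = 2.0^2 = 4
E[Q²] = 4 + 0² = 4 + 0 = 4

4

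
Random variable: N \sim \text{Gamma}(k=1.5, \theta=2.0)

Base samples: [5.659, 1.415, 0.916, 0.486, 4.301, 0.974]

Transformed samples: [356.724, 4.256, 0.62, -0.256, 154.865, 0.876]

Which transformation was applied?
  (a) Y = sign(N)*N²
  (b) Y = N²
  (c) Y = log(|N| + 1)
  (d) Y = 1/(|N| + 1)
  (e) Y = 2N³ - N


Checking option (e) Y = 2N³ - N:
  N = 5.659 -> Y = 356.724 ✓
  N = 1.415 -> Y = 4.256 ✓
  N = 0.916 -> Y = 0.62 ✓
All samples match this transformation.

(e) 2N³ - N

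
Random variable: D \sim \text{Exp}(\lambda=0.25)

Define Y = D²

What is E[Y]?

E[D²] = Var(D) + (E[D])² = 16 + 16 = 32

32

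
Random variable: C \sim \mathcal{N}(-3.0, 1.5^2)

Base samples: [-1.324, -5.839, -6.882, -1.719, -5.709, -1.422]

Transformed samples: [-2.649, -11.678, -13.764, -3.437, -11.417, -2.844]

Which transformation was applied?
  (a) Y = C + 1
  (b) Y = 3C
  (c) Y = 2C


Checking option (c) Y = 2C:
  C = -1.324 -> Y = -2.649 ✓
  C = -5.839 -> Y = -11.678 ✓
  C = -6.882 -> Y = -13.764 ✓
All samples match this transformation.

(c) 2C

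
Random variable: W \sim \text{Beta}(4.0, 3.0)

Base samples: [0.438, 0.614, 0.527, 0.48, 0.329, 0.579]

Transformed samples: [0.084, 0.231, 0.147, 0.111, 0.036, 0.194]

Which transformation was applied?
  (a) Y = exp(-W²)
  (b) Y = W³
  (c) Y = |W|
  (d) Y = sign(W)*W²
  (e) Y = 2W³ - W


Checking option (b) Y = W³:
  W = 0.438 -> Y = 0.084 ✓
  W = 0.614 -> Y = 0.231 ✓
  W = 0.527 -> Y = 0.147 ✓
All samples match this transformation.

(b) W³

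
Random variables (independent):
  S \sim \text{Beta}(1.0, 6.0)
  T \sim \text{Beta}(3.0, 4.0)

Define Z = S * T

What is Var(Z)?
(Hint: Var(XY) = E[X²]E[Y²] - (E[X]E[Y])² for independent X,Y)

Var(XY) = E[X²]E[Y²] - (E[X]E[Y])²
E[S] = 0.14285714, Var(S) = 0.015306122
E[T] = 0.42857143, Var(T) = 0.030612245
E[S²] = 0.015306122 + 0.14285714² = 0.035714286
E[T²] = 0.030612245 + 0.42857143² = 0.21428571
Var(Z) = 0.035714286*0.21428571 - (0.14285714*0.42857143)²
= 0.0076530612 - 0.0037484382 = 0.0039046231

0.0039046231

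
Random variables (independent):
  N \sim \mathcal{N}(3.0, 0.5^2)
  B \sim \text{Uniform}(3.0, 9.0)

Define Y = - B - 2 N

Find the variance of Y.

For independent RVs: Var(aX + bY) = a²Var(X) + b²Var(Y)
Var(N) = 0.25
Var(B) = 3
Var(Y) = (-2)²*0.25 + (-1)²*3
= 4*0.25 + 1*3 = 4

4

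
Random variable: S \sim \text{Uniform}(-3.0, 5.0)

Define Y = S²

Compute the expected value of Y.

Using E[X²] = Var(X) + (E[X])²:
E[S] = 1
Var(S) = (5 + 3)^2/12 = 5.3333333
E[S²] = 5.3333333 + 1² = 5.3333333 + 1 = 6.3333333

6.3333333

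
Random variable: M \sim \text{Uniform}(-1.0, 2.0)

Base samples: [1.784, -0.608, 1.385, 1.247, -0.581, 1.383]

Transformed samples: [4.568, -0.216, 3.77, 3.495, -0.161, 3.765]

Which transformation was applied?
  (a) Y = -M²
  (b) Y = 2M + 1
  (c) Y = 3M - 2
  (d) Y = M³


Checking option (b) Y = 2M + 1:
  M = 1.784 -> Y = 4.568 ✓
  M = -0.608 -> Y = -0.216 ✓
  M = 1.385 -> Y = 3.77 ✓
All samples match this transformation.

(b) 2M + 1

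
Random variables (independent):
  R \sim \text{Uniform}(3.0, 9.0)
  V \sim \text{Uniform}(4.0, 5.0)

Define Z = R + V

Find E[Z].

E[Z] = 1*E[R] + 1*E[V]
E[R] = 6
E[V] = 4.5
E[Z] = 1*6 + 1*4.5 = 10.5

10.5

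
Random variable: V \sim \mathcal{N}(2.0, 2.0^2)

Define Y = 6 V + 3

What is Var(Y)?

For Y = aV + b: Var(Y) = a² * Var(V)
Var(V) = 2.0^2 = 4
Var(Y) = 6² * 4 = 36 * 4 = 144

144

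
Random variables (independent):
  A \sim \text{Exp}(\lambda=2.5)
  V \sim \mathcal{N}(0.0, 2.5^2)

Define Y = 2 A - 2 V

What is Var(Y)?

For independent RVs: Var(aX + bY) = a²Var(X) + b²Var(Y)
Var(A) = 0.16
Var(V) = 6.25
Var(Y) = 2²*0.16 + (-2)²*6.25
= 4*0.16 + 4*6.25 = 25.64

25.64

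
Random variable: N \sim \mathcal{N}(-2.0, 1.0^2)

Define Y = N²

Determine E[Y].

Using E[X²] = Var(X) + (E[X])²:
E[N] = -2
Var(N) = 1.0^2 = 1
E[N²] = 1 + (-2)² = 1 + 4 = 5

5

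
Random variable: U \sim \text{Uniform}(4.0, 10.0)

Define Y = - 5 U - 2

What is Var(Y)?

For Y = aU + b: Var(Y) = a² * Var(U)
Var(U) = (10 - 4)^2/12 = 3
Var(Y) = (-5)² * 3 = 25 * 3 = 75

75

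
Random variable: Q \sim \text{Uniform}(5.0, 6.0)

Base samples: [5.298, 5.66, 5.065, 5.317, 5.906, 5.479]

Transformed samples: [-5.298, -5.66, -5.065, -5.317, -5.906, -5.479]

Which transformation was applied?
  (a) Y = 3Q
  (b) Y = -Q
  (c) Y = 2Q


Checking option (b) Y = -Q:
  Q = 5.298 -> Y = -5.298 ✓
  Q = 5.66 -> Y = -5.66 ✓
  Q = 5.065 -> Y = -5.065 ✓
All samples match this transformation.

(b) -Q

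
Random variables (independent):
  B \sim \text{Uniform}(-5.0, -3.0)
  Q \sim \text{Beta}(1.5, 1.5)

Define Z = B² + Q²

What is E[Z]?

E[Z] = E[B²] + E[Q²]
E[B²] = Var(B) + E[B]² = 0.33333333 + 16 = 16.333333
E[Q²] = Var(Q) + E[Q]² = 0.0625 + 0.25 = 0.3125
E[Z] = 16.333333 + 0.3125 = 16.645833

16.645833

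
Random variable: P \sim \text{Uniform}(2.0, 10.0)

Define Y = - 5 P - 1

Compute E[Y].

For Y = -5P - 1:
E[Y] = -5 * E[P] - 1
E[P] = (2 + 10)/2 = 6
E[Y] = -5 * 6 - 1 = -31

-31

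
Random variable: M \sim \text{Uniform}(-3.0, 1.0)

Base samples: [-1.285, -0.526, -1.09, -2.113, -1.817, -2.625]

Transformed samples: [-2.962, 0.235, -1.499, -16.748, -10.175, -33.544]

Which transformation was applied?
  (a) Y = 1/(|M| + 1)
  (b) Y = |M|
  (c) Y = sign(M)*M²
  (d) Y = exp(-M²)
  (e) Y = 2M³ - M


Checking option (e) Y = 2M³ - M:
  M = -1.285 -> Y = -2.962 ✓
  M = -0.526 -> Y = 0.235 ✓
  M = -1.09 -> Y = -1.499 ✓
All samples match this transformation.

(e) 2M³ - M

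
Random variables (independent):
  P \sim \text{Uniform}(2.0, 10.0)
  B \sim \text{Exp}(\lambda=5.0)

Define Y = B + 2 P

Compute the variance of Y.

For independent RVs: Var(aX + bY) = a²Var(X) + b²Var(Y)
Var(P) = 5.3333333
Var(B) = 0.04
Var(Y) = 2²*5.3333333 + 1²*0.04
= 4*5.3333333 + 1*0.04 = 21.373333

21.373333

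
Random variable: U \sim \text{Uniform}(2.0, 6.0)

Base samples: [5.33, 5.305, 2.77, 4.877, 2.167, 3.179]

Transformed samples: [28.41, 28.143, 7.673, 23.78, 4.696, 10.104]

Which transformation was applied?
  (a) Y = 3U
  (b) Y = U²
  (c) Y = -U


Checking option (b) Y = U²:
  U = 5.33 -> Y = 28.41 ✓
  U = 5.305 -> Y = 28.143 ✓
  U = 2.77 -> Y = 7.673 ✓
All samples match this transformation.

(b) U²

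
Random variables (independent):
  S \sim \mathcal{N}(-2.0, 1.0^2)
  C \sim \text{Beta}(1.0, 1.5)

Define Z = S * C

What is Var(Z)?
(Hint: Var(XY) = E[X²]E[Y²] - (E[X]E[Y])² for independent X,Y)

Var(XY) = E[X²]E[Y²] - (E[X]E[Y])²
E[S] = -2, Var(S) = 1
E[C] = 0.4, Var(C) = 0.068571429
E[S²] = 1 + (-2)² = 5
E[C²] = 0.068571429 + 0.4² = 0.22857143
Var(Z) = 5*0.22857143 - (-2*0.4)²
= 1.1428571 - 0.64 = 0.50285714

0.50285714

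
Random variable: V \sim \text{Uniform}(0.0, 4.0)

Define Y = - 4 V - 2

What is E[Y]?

For Y = -4V - 2:
E[Y] = -4 * E[V] - 2
E[V] = (0 + 4)/2 = 2
E[Y] = -4 * 2 - 2 = -10

-10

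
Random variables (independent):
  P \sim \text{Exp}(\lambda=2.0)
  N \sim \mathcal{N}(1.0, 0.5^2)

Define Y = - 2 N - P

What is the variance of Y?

For independent RVs: Var(aX + bY) = a²Var(X) + b²Var(Y)
Var(P) = 0.25
Var(N) = 0.25
Var(Y) = (-1)²*0.25 + (-2)²*0.25
= 1*0.25 + 4*0.25 = 1.25

1.25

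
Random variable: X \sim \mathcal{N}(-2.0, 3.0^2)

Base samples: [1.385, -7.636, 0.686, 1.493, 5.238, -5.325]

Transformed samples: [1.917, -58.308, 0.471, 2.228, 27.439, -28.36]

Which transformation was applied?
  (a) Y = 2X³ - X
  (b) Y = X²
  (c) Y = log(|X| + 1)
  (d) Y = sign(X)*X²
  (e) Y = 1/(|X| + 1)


Checking option (d) Y = sign(X)*X²:
  X = 1.385 -> Y = 1.917 ✓
  X = -7.636 -> Y = -58.308 ✓
  X = 0.686 -> Y = 0.471 ✓
All samples match this transformation.

(d) sign(X)*X²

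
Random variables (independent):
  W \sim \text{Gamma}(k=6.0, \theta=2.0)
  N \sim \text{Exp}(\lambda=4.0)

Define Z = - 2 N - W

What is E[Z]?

E[Z] = -1*E[W] - 2*E[N]
E[W] = 12
E[N] = 0.25
E[Z] = -1*12 - 2*0.25 = -12.5

-12.5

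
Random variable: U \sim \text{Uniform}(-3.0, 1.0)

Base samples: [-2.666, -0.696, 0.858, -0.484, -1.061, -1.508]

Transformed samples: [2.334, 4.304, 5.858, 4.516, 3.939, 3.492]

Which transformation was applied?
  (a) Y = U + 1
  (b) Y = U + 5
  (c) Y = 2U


Checking option (b) Y = U + 5:
  U = -2.666 -> Y = 2.334 ✓
  U = -0.696 -> Y = 4.304 ✓
  U = 0.858 -> Y = 5.858 ✓
All samples match this transformation.

(b) U + 5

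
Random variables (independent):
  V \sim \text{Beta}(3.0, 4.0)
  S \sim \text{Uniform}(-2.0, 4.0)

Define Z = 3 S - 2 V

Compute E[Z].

E[Z] = -2*E[V] + 3*E[S]
E[V] = 0.42857143
E[S] = 1
E[Z] = -2*0.42857143 + 3*1 = 2.1428571

2.1428571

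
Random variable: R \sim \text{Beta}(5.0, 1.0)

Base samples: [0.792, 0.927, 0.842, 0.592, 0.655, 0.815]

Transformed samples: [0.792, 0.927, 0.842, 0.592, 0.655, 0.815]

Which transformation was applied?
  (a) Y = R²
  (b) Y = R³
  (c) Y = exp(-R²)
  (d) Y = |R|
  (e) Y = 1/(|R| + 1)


Checking option (d) Y = |R|:
  R = 0.792 -> Y = 0.792 ✓
  R = 0.927 -> Y = 0.927 ✓
  R = 0.842 -> Y = 0.842 ✓
All samples match this transformation.

(d) |R|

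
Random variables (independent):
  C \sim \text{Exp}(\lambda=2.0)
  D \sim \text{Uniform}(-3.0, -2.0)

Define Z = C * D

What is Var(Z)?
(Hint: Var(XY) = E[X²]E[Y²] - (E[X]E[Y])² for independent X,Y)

Var(XY) = E[X²]E[Y²] - (E[X]E[Y])²
E[C] = 0.5, Var(C) = 0.25
E[D] = -2.5, Var(D) = 0.083333333
E[C²] = 0.25 + 0.5² = 0.5
E[D²] = 0.083333333 + (-2.5)² = 6.3333333
Var(Z) = 0.5*6.3333333 - (0.5*(-2.5))²
= 3.1666667 - 1.5625 = 1.6041667

1.6041667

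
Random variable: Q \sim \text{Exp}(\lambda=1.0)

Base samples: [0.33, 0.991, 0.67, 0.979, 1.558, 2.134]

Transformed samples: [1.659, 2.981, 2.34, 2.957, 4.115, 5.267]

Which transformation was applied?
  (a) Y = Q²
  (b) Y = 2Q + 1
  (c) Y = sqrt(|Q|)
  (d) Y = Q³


Checking option (b) Y = 2Q + 1:
  Q = 0.33 -> Y = 1.659 ✓
  Q = 0.991 -> Y = 2.981 ✓
  Q = 0.67 -> Y = 2.34 ✓
All samples match this transformation.

(b) 2Q + 1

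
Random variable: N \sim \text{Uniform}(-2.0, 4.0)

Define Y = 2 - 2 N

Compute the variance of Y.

For Y = aN + b: Var(Y) = a² * Var(N)
Var(N) = (4 + 2)^2/12 = 3
Var(Y) = (-2)² * 3 = 4 * 3 = 12

12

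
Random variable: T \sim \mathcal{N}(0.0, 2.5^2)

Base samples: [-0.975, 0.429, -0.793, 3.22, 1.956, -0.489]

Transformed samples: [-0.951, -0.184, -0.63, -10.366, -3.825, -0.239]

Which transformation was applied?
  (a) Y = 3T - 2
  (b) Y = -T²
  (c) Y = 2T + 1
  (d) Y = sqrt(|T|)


Checking option (b) Y = -T²:
  T = -0.975 -> Y = -0.951 ✓
  T = 0.429 -> Y = -0.184 ✓
  T = -0.793 -> Y = -0.63 ✓
All samples match this transformation.

(b) -T²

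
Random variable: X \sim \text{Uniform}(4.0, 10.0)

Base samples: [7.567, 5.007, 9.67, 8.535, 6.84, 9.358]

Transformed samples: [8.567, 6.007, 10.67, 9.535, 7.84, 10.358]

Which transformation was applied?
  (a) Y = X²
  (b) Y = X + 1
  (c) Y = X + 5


Checking option (b) Y = X + 1:
  X = 7.567 -> Y = 8.567 ✓
  X = 5.007 -> Y = 6.007 ✓
  X = 9.67 -> Y = 10.67 ✓
All samples match this transformation.

(b) X + 1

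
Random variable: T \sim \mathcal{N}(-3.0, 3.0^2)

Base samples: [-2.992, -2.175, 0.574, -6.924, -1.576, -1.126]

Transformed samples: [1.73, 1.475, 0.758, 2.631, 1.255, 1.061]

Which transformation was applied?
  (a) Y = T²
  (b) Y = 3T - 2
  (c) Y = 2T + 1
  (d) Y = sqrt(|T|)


Checking option (d) Y = sqrt(|T|):
  T = -2.992 -> Y = 1.73 ✓
  T = -2.175 -> Y = 1.475 ✓
  T = 0.574 -> Y = 0.758 ✓
All samples match this transformation.

(d) sqrt(|T|)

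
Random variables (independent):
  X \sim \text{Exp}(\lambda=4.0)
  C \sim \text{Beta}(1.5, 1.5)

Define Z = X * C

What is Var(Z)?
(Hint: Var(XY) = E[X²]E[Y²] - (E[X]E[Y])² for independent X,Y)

Var(XY) = E[X²]E[Y²] - (E[X]E[Y])²
E[X] = 0.25, Var(X) = 0.0625
E[C] = 0.5, Var(C) = 0.0625
E[X²] = 0.0625 + 0.25² = 0.125
E[C²] = 0.0625 + 0.5² = 0.3125
Var(Z) = 0.125*0.3125 - (0.25*0.5)²
= 0.0390625 - 0.015625 = 0.0234375

0.0234375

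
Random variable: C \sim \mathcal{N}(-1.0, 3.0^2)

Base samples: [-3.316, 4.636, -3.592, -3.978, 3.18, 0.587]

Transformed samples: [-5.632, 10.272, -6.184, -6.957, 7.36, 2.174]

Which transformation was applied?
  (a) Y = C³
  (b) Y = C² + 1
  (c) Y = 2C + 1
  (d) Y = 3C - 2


Checking option (c) Y = 2C + 1:
  C = -3.316 -> Y = -5.632 ✓
  C = 4.636 -> Y = 10.272 ✓
  C = -3.592 -> Y = -6.184 ✓
All samples match this transformation.

(c) 2C + 1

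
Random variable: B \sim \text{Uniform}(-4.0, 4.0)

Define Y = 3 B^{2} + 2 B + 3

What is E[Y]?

E[Y] = 3*E[B²] + 2*E[B] + 3
E[B] = 0
E[B²] = Var(B) + (E[B])² = 5.3333333 + 0 = 5.3333333
E[Y] = 3*5.3333333 + 2*0 + 3 = 19

19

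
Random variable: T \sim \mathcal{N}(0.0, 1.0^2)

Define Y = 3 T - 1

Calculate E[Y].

For Y = 3T - 1:
E[Y] = 3 * E[T] - 1
E[T] = 0.0 = 0
E[Y] = 3 * 0 - 1 = -1

-1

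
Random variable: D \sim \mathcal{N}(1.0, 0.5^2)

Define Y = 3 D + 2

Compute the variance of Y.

For Y = aD + b: Var(Y) = a² * Var(D)
Var(D) = 0.5^2 = 0.25
Var(Y) = 3² * 0.25 = 9 * 0.25 = 2.25

2.25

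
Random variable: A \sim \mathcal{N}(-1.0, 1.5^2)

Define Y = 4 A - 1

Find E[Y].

For Y = 4A - 1:
E[Y] = 4 * E[A] - 1
E[A] = -1.0 = -1
E[Y] = 4 * (-1) - 1 = -5

-5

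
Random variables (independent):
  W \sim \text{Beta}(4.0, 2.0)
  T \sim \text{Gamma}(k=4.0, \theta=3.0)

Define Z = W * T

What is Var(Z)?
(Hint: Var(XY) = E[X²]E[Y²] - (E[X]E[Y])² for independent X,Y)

Var(XY) = E[X²]E[Y²] - (E[X]E[Y])²
E[W] = 0.66666667, Var(W) = 0.031746032
E[T] = 12, Var(T) = 36
E[W²] = 0.031746032 + 0.66666667² = 0.47619048
E[T²] = 36 + 12² = 180
Var(Z) = 0.47619048*180 - (0.66666667*12)²
= 85.714286 - 64 = 21.714286

21.714286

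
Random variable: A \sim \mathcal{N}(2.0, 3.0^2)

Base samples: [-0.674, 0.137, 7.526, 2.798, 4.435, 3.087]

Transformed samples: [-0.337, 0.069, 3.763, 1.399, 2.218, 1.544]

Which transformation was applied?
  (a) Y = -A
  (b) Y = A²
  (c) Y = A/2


Checking option (c) Y = A/2:
  A = -0.674 -> Y = -0.337 ✓
  A = 0.137 -> Y = 0.069 ✓
  A = 7.526 -> Y = 3.763 ✓
All samples match this transformation.

(c) A/2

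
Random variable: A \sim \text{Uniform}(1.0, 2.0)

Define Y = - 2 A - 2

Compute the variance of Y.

For Y = aA + b: Var(Y) = a² * Var(A)
Var(A) = (2 - 1)^2/12 = 0.083333333
Var(Y) = (-2)² * 0.083333333 = 4 * 0.083333333 = 0.33333333

0.33333333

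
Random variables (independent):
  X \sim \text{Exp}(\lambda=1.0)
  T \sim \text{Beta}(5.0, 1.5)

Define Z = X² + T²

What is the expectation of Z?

E[Z] = E[X²] + E[T²]
E[X²] = Var(X) + E[X]² = 1 + 1 = 2
E[T²] = Var(T) + E[T]² = 0.023668639 + 0.59171598 = 0.61538462
E[Z] = 2 + 0.61538462 = 2.6153846

2.6153846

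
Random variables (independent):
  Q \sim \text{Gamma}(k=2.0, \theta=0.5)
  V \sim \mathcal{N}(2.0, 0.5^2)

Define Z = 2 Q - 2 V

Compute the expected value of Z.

E[Z] = 2*E[Q] - 2*E[V]
E[Q] = 1
E[V] = 2
E[Z] = 2*1 - 2*2 = -2

-2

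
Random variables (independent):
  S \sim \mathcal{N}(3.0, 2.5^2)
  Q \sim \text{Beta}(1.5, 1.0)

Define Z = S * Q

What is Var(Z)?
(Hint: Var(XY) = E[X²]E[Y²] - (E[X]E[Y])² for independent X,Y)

Var(XY) = E[X²]E[Y²] - (E[X]E[Y])²
E[S] = 3, Var(S) = 6.25
E[Q] = 0.6, Var(Q) = 0.068571429
E[S²] = 6.25 + 3² = 15.25
E[Q²] = 0.068571429 + 0.6² = 0.42857143
Var(Z) = 15.25*0.42857143 - (3*0.6)²
= 6.5357143 - 3.24 = 3.2957143

3.2957143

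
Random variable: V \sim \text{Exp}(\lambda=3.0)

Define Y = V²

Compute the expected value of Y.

E[V²] = Var(V) + (E[V])² = 0.11111111 + 0.11111111 = 0.22222222

0.22222222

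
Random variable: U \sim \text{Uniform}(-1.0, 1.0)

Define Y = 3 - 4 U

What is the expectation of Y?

For Y = -4U + 3:
E[Y] = -4 * E[U] + 3
E[U] = (-1 + 1)/2 = 0
E[Y] = -4 * 0 + 3 = 3

3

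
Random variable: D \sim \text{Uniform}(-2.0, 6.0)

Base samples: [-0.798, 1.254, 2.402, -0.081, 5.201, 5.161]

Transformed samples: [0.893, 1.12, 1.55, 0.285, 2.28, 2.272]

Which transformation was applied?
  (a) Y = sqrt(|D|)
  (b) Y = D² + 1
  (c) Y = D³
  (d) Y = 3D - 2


Checking option (a) Y = sqrt(|D|):
  D = -0.798 -> Y = 0.893 ✓
  D = 1.254 -> Y = 1.12 ✓
  D = 2.402 -> Y = 1.55 ✓
All samples match this transformation.

(a) sqrt(|D|)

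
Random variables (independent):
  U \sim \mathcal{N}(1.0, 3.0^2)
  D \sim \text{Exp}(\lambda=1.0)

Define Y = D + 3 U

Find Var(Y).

For independent RVs: Var(aX + bY) = a²Var(X) + b²Var(Y)
Var(U) = 9
Var(D) = 1
Var(Y) = 3²*9 + 1²*1
= 9*9 + 1*1 = 82

82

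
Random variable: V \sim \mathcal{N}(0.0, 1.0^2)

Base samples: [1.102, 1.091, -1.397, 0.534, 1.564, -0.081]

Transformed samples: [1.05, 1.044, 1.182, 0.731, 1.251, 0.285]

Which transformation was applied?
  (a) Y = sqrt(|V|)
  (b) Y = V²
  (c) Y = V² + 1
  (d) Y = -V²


Checking option (a) Y = sqrt(|V|):
  V = 1.102 -> Y = 1.05 ✓
  V = 1.091 -> Y = 1.044 ✓
  V = -1.397 -> Y = 1.182 ✓
All samples match this transformation.

(a) sqrt(|V|)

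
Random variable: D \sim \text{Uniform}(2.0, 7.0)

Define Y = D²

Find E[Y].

Using E[X²] = Var(X) + (E[X])²:
E[D] = 4.5
Var(D) = (7 - 2)^2/12 = 2.0833333
E[D²] = 2.0833333 + 4.5² = 2.0833333 + 20.25 = 22.333333

22.333333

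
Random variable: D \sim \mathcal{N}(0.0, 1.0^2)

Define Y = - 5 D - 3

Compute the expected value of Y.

For Y = -5D - 3:
E[Y] = -5 * E[D] - 3
E[D] = 0.0 = 0
E[Y] = -5 * 0 - 3 = -3

-3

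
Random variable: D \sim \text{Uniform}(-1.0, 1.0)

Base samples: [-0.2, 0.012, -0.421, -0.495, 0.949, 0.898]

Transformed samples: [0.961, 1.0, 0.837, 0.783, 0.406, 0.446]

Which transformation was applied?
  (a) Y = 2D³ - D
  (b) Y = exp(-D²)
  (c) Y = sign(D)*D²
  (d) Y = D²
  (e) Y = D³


Checking option (b) Y = exp(-D²):
  D = -0.2 -> Y = 0.961 ✓
  D = 0.012 -> Y = 1.0 ✓
  D = -0.421 -> Y = 0.837 ✓
All samples match this transformation.

(b) exp(-D²)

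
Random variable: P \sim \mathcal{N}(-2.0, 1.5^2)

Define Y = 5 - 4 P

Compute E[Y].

For Y = -4P + 5:
E[Y] = -4 * E[P] + 5
E[P] = -2.0 = -2
E[Y] = -4 * (-2) + 5 = 13

13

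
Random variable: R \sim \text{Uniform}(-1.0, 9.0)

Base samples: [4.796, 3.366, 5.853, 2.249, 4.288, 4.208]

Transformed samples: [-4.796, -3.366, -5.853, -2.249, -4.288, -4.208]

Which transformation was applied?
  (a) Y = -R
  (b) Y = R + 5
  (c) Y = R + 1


Checking option (a) Y = -R:
  R = 4.796 -> Y = -4.796 ✓
  R = 3.366 -> Y = -3.366 ✓
  R = 5.853 -> Y = -5.853 ✓
All samples match this transformation.

(a) -R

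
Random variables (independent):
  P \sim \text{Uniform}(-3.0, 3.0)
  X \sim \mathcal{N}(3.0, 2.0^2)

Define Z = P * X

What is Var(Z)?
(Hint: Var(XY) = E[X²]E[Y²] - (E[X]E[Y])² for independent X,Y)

Var(XY) = E[X²]E[Y²] - (E[X]E[Y])²
E[P] = 0, Var(P) = 3
E[X] = 3, Var(X) = 4
E[P²] = 3 + 0² = 3
E[X²] = 4 + 3² = 13
Var(Z) = 3*13 - (0*3)²
= 39 - 0 = 39

39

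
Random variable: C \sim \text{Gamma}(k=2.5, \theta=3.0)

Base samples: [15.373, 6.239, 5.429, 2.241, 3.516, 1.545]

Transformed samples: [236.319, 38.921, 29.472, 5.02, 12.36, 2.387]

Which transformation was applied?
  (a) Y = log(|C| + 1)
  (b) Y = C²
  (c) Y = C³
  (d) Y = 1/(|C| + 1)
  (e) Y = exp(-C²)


Checking option (b) Y = C²:
  C = 15.373 -> Y = 236.319 ✓
  C = 6.239 -> Y = 38.921 ✓
  C = 5.429 -> Y = 29.472 ✓
All samples match this transformation.

(b) C²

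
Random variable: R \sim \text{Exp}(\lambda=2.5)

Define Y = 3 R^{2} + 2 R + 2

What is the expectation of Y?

E[Y] = 3*E[R²] + 2*E[R] + 2
E[R] = 0.4
E[R²] = Var(R) + (E[R])² = 0.16 + 0.16 = 0.32
E[Y] = 3*0.32 + 2*0.4 + 2 = 3.76

3.76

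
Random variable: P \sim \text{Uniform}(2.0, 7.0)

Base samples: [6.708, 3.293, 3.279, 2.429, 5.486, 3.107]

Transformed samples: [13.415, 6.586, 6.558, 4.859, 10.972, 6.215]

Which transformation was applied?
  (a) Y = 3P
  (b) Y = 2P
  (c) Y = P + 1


Checking option (b) Y = 2P:
  P = 6.708 -> Y = 13.415 ✓
  P = 3.293 -> Y = 6.586 ✓
  P = 3.279 -> Y = 6.558 ✓
All samples match this transformation.

(b) 2P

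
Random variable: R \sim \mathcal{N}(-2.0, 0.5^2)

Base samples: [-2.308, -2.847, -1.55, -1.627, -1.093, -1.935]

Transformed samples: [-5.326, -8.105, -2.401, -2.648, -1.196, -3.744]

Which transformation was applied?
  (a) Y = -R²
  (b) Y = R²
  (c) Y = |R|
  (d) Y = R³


Checking option (a) Y = -R²:
  R = -2.308 -> Y = -5.326 ✓
  R = -2.847 -> Y = -8.105 ✓
  R = -1.55 -> Y = -2.401 ✓
All samples match this transformation.

(a) -R²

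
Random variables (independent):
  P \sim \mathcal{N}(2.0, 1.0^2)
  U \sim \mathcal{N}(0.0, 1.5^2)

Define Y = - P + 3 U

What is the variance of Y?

For independent RVs: Var(aX + bY) = a²Var(X) + b²Var(Y)
Var(P) = 1
Var(U) = 2.25
Var(Y) = (-1)²*1 + 3²*2.25
= 1*1 + 9*2.25 = 21.25

21.25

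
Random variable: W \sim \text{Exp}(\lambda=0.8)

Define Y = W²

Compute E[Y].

E[W²] = Var(W) + (E[W])² = 1.5625 + 1.5625 = 3.125

3.125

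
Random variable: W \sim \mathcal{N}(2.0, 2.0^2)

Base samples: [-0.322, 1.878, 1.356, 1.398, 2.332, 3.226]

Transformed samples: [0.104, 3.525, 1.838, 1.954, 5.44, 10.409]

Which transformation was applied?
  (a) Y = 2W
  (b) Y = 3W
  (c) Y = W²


Checking option (c) Y = W²:
  W = -0.322 -> Y = 0.104 ✓
  W = 1.878 -> Y = 3.525 ✓
  W = 1.356 -> Y = 1.838 ✓
All samples match this transformation.

(c) W²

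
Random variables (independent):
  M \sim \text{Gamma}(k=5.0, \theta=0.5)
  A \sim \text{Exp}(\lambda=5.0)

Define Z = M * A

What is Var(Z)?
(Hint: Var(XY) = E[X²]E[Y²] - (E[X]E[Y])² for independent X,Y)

Var(XY) = E[X²]E[Y²] - (E[X]E[Y])²
E[M] = 2.5, Var(M) = 1.25
E[A] = 0.2, Var(A) = 0.04
E[M²] = 1.25 + 2.5² = 7.5
E[A²] = 0.04 + 0.2² = 0.08
Var(Z) = 7.5*0.08 - (2.5*0.2)²
= 0.6 - 0.25 = 0.35

0.35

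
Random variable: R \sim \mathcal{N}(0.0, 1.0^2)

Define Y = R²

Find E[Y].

Using E[X²] = Var(X) + (E[X])²:
E[R] = 0
Var(R) = 1.0^2 = 1
E[R²] = 1 + 0² = 1 + 0 = 1

1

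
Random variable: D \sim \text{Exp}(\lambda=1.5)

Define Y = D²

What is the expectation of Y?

Using E[X²] = Var(X) + (E[X])²:
E[D] = 0.66666667
Var(D) = 1/1.5^2 = 0.44444444
E[D²] = 0.44444444 + 0.66666667² = 0.44444444 + 0.44444444 = 0.88888889

0.88888889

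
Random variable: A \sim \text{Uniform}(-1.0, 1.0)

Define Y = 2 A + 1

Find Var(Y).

For Y = aA + b: Var(Y) = a² * Var(A)
Var(A) = (1 + 1)^2/12 = 0.33333333
Var(Y) = 2² * 0.33333333 = 4 * 0.33333333 = 1.3333333

1.3333333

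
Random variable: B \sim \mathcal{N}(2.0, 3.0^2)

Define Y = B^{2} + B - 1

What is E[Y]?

E[Y] = 1*E[B²] + 1*E[B] - 1
E[B] = 2
E[B²] = Var(B) + (E[B])² = 9 + 4 = 13
E[Y] = 1*13 + 1*2 - 1 = 14

14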